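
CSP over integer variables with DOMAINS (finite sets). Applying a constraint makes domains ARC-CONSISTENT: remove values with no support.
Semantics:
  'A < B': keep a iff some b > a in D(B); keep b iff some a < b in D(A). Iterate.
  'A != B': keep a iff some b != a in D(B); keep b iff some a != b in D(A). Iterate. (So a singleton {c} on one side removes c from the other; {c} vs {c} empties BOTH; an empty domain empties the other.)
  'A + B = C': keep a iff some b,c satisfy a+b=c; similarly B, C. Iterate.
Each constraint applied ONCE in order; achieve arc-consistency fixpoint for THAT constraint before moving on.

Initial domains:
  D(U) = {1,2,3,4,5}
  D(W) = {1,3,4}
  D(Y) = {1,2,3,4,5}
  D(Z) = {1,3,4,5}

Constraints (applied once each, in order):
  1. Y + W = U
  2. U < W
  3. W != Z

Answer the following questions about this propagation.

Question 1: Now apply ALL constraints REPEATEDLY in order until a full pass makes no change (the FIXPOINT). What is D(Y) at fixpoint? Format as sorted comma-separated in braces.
pass 0 (initial): D(Y)={1,2,3,4,5}
pass 1: U {1,2,3,4,5}->{2,3}; W {1,3,4}->{3,4}; Y {1,2,3,4,5}->{1,2,3,4}
pass 2: U {2,3}->{}; W {3,4}->{}; Y {1,2,3,4}->{}; Z {1,3,4,5}->{}
pass 3: no change
Fixpoint after 3 passes: D(Y) = {}

Answer: {}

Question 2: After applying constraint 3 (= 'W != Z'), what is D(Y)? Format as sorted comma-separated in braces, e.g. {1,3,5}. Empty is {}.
Constraint 1 (Y + W = U) on D(Y)={1,2,3,4,5} D(W)={1,3,4} D(U)={1,2,3,4,5}: Y {1,2,3,4,5}->{1,2,3,4}; U {1,2,3,4,5}->{2,3,4,5}
Constraint 2 (U < W) on D(U)={2,3,4,5} D(W)={1,3,4}: U {2,3,4,5}->{2,3}; W {1,3,4}->{3,4}
Constraint 3 (W != Z) on D(W)={3,4} D(Z)={1,3,4,5}: no change
So after constraint 3: D(Y) = {1,2,3,4}

Answer: {1,2,3,4}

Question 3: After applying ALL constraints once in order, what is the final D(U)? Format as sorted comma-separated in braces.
Answer: {2,3}

Derivation:
Constraint 1 (Y + W = U) on D(Y)={1,2,3,4,5} D(W)={1,3,4} D(U)={1,2,3,4,5}: Y {1,2,3,4,5}->{1,2,3,4}; U {1,2,3,4,5}->{2,3,4,5}
Constraint 2 (U < W) on D(U)={2,3,4,5} D(W)={1,3,4}: U {2,3,4,5}->{2,3}; W {1,3,4}->{3,4}
Constraint 3 (W != Z) on D(W)={3,4} D(Z)={1,3,4,5}: no change
So after all 3 constraints: D(U) = {2,3}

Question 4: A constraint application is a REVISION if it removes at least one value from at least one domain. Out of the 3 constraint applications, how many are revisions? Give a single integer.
Constraint 1 (Y + W = U) on D(Y)={1,2,3,4,5} D(W)={1,3,4} D(U)={1,2,3,4,5}: Y {1,2,3,4,5}->{1,2,3,4}; U {1,2,3,4,5}->{2,3,4,5} => REVISION
Constraint 2 (U < W) on D(U)={2,3,4,5} D(W)={1,3,4}: U {2,3,4,5}->{2,3}; W {1,3,4}->{3,4} => REVISION
Constraint 3 (W != Z) on D(W)={3,4} D(Z)={1,3,4,5}: no change => not a revision
Total revisions = 2

Answer: 2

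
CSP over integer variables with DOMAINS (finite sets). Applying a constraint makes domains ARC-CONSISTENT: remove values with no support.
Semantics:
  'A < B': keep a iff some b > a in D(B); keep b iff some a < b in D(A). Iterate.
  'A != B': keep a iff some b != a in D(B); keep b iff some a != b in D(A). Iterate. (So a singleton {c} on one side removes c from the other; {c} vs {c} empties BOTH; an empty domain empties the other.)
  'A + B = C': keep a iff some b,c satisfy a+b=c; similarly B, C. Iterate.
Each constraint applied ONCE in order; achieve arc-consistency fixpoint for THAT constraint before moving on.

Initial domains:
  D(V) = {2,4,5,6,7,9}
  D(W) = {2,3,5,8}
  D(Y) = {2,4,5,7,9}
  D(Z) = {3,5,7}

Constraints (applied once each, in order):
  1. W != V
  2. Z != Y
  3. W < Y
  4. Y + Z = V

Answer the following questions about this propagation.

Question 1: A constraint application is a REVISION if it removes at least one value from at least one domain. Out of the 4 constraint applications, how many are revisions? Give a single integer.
Answer: 2

Derivation:
Constraint 1 (W != V) on D(W)={2,3,5,8} D(V)={2,4,5,6,7,9}: no change => not a revision
Constraint 2 (Z != Y) on D(Z)={3,5,7} D(Y)={2,4,5,7,9}: no change => not a revision
Constraint 3 (W < Y) on D(W)={2,3,5,8} D(Y)={2,4,5,7,9}: Y {2,4,5,7,9}->{4,5,7,9} => REVISION
Constraint 4 (Y + Z = V) on D(Y)={4,5,7,9} D(Z)={3,5,7} D(V)={2,4,5,6,7,9}: Y {4,5,7,9}->{4}; Z {3,5,7}->{3,5}; V {2,4,5,6,7,9}->{7,9} => REVISION
Total revisions = 2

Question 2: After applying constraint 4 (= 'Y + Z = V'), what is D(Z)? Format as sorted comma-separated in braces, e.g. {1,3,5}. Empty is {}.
Answer: {3,5}

Derivation:
Constraint 1 (W != V) on D(W)={2,3,5,8} D(V)={2,4,5,6,7,9}: no change
Constraint 2 (Z != Y) on D(Z)={3,5,7} D(Y)={2,4,5,7,9}: no change
Constraint 3 (W < Y) on D(W)={2,3,5,8} D(Y)={2,4,5,7,9}: Y {2,4,5,7,9}->{4,5,7,9}
Constraint 4 (Y + Z = V) on D(Y)={4,5,7,9} D(Z)={3,5,7} D(V)={2,4,5,6,7,9}: Y {4,5,7,9}->{4}; Z {3,5,7}->{3,5}; V {2,4,5,6,7,9}->{7,9}
So after constraint 4: D(Z) = {3,5}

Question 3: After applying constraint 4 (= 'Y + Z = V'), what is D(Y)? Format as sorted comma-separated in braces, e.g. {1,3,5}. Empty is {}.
Answer: {4}

Derivation:
Constraint 1 (W != V) on D(W)={2,3,5,8} D(V)={2,4,5,6,7,9}: no change
Constraint 2 (Z != Y) on D(Z)={3,5,7} D(Y)={2,4,5,7,9}: no change
Constraint 3 (W < Y) on D(W)={2,3,5,8} D(Y)={2,4,5,7,9}: Y {2,4,5,7,9}->{4,5,7,9}
Constraint 4 (Y + Z = V) on D(Y)={4,5,7,9} D(Z)={3,5,7} D(V)={2,4,5,6,7,9}: Y {4,5,7,9}->{4}; Z {3,5,7}->{3,5}; V {2,4,5,6,7,9}->{7,9}
So after constraint 4: D(Y) = {4}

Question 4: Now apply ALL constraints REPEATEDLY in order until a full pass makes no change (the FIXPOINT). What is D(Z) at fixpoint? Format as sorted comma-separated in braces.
Answer: {3,5}

Derivation:
pass 0 (initial): D(Z)={3,5,7}
pass 1: V {2,4,5,6,7,9}->{7,9}; Y {2,4,5,7,9}->{4}; Z {3,5,7}->{3,5}
pass 2: W {2,3,5,8}->{2,3}
pass 3: no change
Fixpoint after 3 passes: D(Z) = {3,5}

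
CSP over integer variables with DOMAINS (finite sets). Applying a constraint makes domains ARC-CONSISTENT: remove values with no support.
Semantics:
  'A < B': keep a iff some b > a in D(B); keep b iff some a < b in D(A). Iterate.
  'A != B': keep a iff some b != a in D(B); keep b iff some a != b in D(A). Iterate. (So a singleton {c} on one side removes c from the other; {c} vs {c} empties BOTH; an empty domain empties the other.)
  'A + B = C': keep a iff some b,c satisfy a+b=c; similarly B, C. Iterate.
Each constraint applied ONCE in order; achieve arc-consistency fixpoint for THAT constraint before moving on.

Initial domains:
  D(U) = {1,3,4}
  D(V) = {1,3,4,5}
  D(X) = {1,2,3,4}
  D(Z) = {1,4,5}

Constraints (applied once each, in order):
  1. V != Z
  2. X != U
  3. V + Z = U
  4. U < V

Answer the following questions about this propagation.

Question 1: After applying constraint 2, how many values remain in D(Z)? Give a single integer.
Answer: 3

Derivation:
Constraint 1 (V != Z) on D(V)={1,3,4,5} D(Z)={1,4,5}: no change
Constraint 2 (X != U) on D(X)={1,2,3,4} D(U)={1,3,4}: no change
So after constraint 2: D(Z)={1,4,5}, size = 3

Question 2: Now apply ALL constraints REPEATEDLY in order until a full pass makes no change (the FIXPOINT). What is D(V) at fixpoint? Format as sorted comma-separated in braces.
pass 0 (initial): D(V)={1,3,4,5}
pass 1: U {1,3,4}->{}; V {1,3,4,5}->{}; Z {1,4,5}->{1}
pass 2: X {1,2,3,4}->{}; Z {1}->{}
pass 3: no change
Fixpoint after 3 passes: D(V) = {}

Answer: {}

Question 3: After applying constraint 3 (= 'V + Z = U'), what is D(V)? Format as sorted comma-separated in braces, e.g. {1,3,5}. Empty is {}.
Constraint 1 (V != Z) on D(V)={1,3,4,5} D(Z)={1,4,5}: no change
Constraint 2 (X != U) on D(X)={1,2,3,4} D(U)={1,3,4}: no change
Constraint 3 (V + Z = U) on D(V)={1,3,4,5} D(Z)={1,4,5} D(U)={1,3,4}: V {1,3,4,5}->{3}; Z {1,4,5}->{1}; U {1,3,4}->{4}
So after constraint 3: D(V) = {3}

Answer: {3}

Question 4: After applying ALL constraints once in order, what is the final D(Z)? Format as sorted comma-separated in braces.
Answer: {1}

Derivation:
Constraint 1 (V != Z) on D(V)={1,3,4,5} D(Z)={1,4,5}: no change
Constraint 2 (X != U) on D(X)={1,2,3,4} D(U)={1,3,4}: no change
Constraint 3 (V + Z = U) on D(V)={1,3,4,5} D(Z)={1,4,5} D(U)={1,3,4}: V {1,3,4,5}->{3}; Z {1,4,5}->{1}; U {1,3,4}->{4}
Constraint 4 (U < V) on D(U)={4} D(V)={3}: U {4}->{}; V {3}->{}
So after all 4 constraints: D(Z) = {1}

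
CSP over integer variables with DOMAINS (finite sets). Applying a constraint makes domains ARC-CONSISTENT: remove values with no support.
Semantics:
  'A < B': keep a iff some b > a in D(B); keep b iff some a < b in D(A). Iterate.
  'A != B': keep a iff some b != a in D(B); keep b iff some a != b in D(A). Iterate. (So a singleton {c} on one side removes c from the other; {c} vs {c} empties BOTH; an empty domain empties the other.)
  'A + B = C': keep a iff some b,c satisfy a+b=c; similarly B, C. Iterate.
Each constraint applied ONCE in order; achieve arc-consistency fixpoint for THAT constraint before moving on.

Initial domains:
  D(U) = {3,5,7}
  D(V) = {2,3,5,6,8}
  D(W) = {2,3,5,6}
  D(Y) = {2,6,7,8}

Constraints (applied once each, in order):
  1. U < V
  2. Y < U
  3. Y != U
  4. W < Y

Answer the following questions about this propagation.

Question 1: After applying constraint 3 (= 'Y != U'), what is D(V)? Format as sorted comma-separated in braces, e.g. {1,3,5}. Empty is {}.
Answer: {5,6,8}

Derivation:
Constraint 1 (U < V) on D(U)={3,5,7} D(V)={2,3,5,6,8}: V {2,3,5,6,8}->{5,6,8}
Constraint 2 (Y < U) on D(Y)={2,6,7,8} D(U)={3,5,7}: Y {2,6,7,8}->{2,6}
Constraint 3 (Y != U) on D(Y)={2,6} D(U)={3,5,7}: no change
So after constraint 3: D(V) = {5,6,8}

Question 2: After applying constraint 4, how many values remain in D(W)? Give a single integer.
Constraint 1 (U < V) on D(U)={3,5,7} D(V)={2,3,5,6,8}: V {2,3,5,6,8}->{5,6,8}
Constraint 2 (Y < U) on D(Y)={2,6,7,8} D(U)={3,5,7}: Y {2,6,7,8}->{2,6}
Constraint 3 (Y != U) on D(Y)={2,6} D(U)={3,5,7}: no change
Constraint 4 (W < Y) on D(W)={2,3,5,6} D(Y)={2,6}: W {2,3,5,6}->{2,3,5}; Y {2,6}->{6}
So after constraint 4: D(W)={2,3,5}, size = 3

Answer: 3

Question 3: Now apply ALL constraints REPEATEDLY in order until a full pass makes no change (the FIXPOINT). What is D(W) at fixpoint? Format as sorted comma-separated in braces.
Answer: {2,3,5}

Derivation:
pass 0 (initial): D(W)={2,3,5,6}
pass 1: V {2,3,5,6,8}->{5,6,8}; W {2,3,5,6}->{2,3,5}; Y {2,6,7,8}->{6}
pass 2: U {3,5,7}->{7}
pass 3: V {5,6,8}->{8}
pass 4: no change
Fixpoint after 4 passes: D(W) = {2,3,5}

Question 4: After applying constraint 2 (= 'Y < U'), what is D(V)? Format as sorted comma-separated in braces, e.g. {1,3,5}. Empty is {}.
Answer: {5,6,8}

Derivation:
Constraint 1 (U < V) on D(U)={3,5,7} D(V)={2,3,5,6,8}: V {2,3,5,6,8}->{5,6,8}
Constraint 2 (Y < U) on D(Y)={2,6,7,8} D(U)={3,5,7}: Y {2,6,7,8}->{2,6}
So after constraint 2: D(V) = {5,6,8}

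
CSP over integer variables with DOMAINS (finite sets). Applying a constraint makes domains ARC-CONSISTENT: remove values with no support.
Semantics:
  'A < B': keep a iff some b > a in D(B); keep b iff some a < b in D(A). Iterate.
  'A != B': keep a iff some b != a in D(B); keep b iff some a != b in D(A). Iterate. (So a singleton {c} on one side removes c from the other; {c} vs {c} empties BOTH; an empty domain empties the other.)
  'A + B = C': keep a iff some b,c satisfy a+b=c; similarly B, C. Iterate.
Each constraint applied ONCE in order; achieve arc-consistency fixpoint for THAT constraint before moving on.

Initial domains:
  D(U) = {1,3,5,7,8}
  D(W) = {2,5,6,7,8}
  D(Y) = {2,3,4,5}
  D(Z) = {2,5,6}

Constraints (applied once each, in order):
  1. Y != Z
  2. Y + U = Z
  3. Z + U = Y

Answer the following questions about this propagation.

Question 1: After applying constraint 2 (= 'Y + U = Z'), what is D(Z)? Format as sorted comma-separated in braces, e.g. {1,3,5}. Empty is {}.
Answer: {5,6}

Derivation:
Constraint 1 (Y != Z) on D(Y)={2,3,4,5} D(Z)={2,5,6}: no change
Constraint 2 (Y + U = Z) on D(Y)={2,3,4,5} D(U)={1,3,5,7,8} D(Z)={2,5,6}: U {1,3,5,7,8}->{1,3}; Z {2,5,6}->{5,6}
So after constraint 2: D(Z) = {5,6}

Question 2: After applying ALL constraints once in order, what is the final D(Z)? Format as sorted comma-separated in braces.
Constraint 1 (Y != Z) on D(Y)={2,3,4,5} D(Z)={2,5,6}: no change
Constraint 2 (Y + U = Z) on D(Y)={2,3,4,5} D(U)={1,3,5,7,8} D(Z)={2,5,6}: U {1,3,5,7,8}->{1,3}; Z {2,5,6}->{5,6}
Constraint 3 (Z + U = Y) on D(Z)={5,6} D(U)={1,3} D(Y)={2,3,4,5}: Z {5,6}->{}; U {1,3}->{}; Y {2,3,4,5}->{}
So after all 3 constraints: D(Z) = {}

Answer: {}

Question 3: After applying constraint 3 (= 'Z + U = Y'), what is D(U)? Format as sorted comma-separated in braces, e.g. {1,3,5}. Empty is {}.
Constraint 1 (Y != Z) on D(Y)={2,3,4,5} D(Z)={2,5,6}: no change
Constraint 2 (Y + U = Z) on D(Y)={2,3,4,5} D(U)={1,3,5,7,8} D(Z)={2,5,6}: U {1,3,5,7,8}->{1,3}; Z {2,5,6}->{5,6}
Constraint 3 (Z + U = Y) on D(Z)={5,6} D(U)={1,3} D(Y)={2,3,4,5}: Z {5,6}->{}; U {1,3}->{}; Y {2,3,4,5}->{}
So after constraint 3: D(U) = {}

Answer: {}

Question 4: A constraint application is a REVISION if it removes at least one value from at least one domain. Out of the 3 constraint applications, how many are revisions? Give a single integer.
Answer: 2

Derivation:
Constraint 1 (Y != Z) on D(Y)={2,3,4,5} D(Z)={2,5,6}: no change => not a revision
Constraint 2 (Y + U = Z) on D(Y)={2,3,4,5} D(U)={1,3,5,7,8} D(Z)={2,5,6}: U {1,3,5,7,8}->{1,3}; Z {2,5,6}->{5,6} => REVISION
Constraint 3 (Z + U = Y) on D(Z)={5,6} D(U)={1,3} D(Y)={2,3,4,5}: Z {5,6}->{}; U {1,3}->{}; Y {2,3,4,5}->{} => REVISION
Total revisions = 2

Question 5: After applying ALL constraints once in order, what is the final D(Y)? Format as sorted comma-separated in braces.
Constraint 1 (Y != Z) on D(Y)={2,3,4,5} D(Z)={2,5,6}: no change
Constraint 2 (Y + U = Z) on D(Y)={2,3,4,5} D(U)={1,3,5,7,8} D(Z)={2,5,6}: U {1,3,5,7,8}->{1,3}; Z {2,5,6}->{5,6}
Constraint 3 (Z + U = Y) on D(Z)={5,6} D(U)={1,3} D(Y)={2,3,4,5}: Z {5,6}->{}; U {1,3}->{}; Y {2,3,4,5}->{}
So after all 3 constraints: D(Y) = {}

Answer: {}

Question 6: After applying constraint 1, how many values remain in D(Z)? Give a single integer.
Answer: 3

Derivation:
Constraint 1 (Y != Z) on D(Y)={2,3,4,5} D(Z)={2,5,6}: no change
So after constraint 1: D(Z)={2,5,6}, size = 3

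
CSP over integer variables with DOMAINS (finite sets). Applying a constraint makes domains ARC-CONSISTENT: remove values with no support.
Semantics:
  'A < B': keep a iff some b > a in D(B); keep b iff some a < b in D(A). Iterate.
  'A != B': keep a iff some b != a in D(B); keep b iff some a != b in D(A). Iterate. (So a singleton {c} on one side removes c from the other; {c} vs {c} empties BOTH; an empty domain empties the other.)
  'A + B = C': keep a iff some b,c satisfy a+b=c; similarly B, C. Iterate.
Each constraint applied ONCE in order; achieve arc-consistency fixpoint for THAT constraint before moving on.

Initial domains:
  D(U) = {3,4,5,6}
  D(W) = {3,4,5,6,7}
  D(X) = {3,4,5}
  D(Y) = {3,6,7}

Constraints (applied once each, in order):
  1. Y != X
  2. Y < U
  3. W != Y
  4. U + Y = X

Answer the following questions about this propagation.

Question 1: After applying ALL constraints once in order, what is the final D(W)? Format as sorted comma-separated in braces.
Constraint 1 (Y != X) on D(Y)={3,6,7} D(X)={3,4,5}: no change
Constraint 2 (Y < U) on D(Y)={3,6,7} D(U)={3,4,5,6}: Y {3,6,7}->{3}; U {3,4,5,6}->{4,5,6}
Constraint 3 (W != Y) on D(W)={3,4,5,6,7} D(Y)={3}: W {3,4,5,6,7}->{4,5,6,7}
Constraint 4 (U + Y = X) on D(U)={4,5,6} D(Y)={3} D(X)={3,4,5}: U {4,5,6}->{}; Y {3}->{}; X {3,4,5}->{}
So after all 4 constraints: D(W) = {4,5,6,7}

Answer: {4,5,6,7}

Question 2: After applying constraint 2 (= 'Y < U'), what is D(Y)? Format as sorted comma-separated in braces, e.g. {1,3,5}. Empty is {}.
Constraint 1 (Y != X) on D(Y)={3,6,7} D(X)={3,4,5}: no change
Constraint 2 (Y < U) on D(Y)={3,6,7} D(U)={3,4,5,6}: Y {3,6,7}->{3}; U {3,4,5,6}->{4,5,6}
So after constraint 2: D(Y) = {3}

Answer: {3}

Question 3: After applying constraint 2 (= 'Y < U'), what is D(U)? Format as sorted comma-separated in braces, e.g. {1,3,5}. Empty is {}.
Constraint 1 (Y != X) on D(Y)={3,6,7} D(X)={3,4,5}: no change
Constraint 2 (Y < U) on D(Y)={3,6,7} D(U)={3,4,5,6}: Y {3,6,7}->{3}; U {3,4,5,6}->{4,5,6}
So after constraint 2: D(U) = {4,5,6}

Answer: {4,5,6}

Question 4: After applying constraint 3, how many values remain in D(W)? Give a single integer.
Answer: 4

Derivation:
Constraint 1 (Y != X) on D(Y)={3,6,7} D(X)={3,4,5}: no change
Constraint 2 (Y < U) on D(Y)={3,6,7} D(U)={3,4,5,6}: Y {3,6,7}->{3}; U {3,4,5,6}->{4,5,6}
Constraint 3 (W != Y) on D(W)={3,4,5,6,7} D(Y)={3}: W {3,4,5,6,7}->{4,5,6,7}
So after constraint 3: D(W)={4,5,6,7}, size = 4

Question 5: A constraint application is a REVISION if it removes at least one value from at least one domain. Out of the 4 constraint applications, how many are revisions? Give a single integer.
Constraint 1 (Y != X) on D(Y)={3,6,7} D(X)={3,4,5}: no change => not a revision
Constraint 2 (Y < U) on D(Y)={3,6,7} D(U)={3,4,5,6}: Y {3,6,7}->{3}; U {3,4,5,6}->{4,5,6} => REVISION
Constraint 3 (W != Y) on D(W)={3,4,5,6,7} D(Y)={3}: W {3,4,5,6,7}->{4,5,6,7} => REVISION
Constraint 4 (U + Y = X) on D(U)={4,5,6} D(Y)={3} D(X)={3,4,5}: U {4,5,6}->{}; Y {3}->{}; X {3,4,5}->{} => REVISION
Total revisions = 3

Answer: 3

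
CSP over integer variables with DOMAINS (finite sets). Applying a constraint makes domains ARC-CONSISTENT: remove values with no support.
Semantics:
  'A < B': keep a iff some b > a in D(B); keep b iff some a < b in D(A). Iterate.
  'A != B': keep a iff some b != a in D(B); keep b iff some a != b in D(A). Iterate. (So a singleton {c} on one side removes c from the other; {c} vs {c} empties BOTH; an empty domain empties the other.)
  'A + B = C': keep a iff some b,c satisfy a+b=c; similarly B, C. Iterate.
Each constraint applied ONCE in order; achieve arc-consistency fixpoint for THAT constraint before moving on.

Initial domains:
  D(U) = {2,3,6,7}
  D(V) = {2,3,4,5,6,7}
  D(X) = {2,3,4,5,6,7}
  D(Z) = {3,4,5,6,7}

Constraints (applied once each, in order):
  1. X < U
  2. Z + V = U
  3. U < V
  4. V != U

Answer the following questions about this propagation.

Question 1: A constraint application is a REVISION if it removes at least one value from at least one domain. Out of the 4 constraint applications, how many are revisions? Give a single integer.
Answer: 3

Derivation:
Constraint 1 (X < U) on D(X)={2,3,4,5,6,7} D(U)={2,3,6,7}: X {2,3,4,5,6,7}->{2,3,4,5,6}; U {2,3,6,7}->{3,6,7} => REVISION
Constraint 2 (Z + V = U) on D(Z)={3,4,5,6,7} D(V)={2,3,4,5,6,7} D(U)={3,6,7}: Z {3,4,5,6,7}->{3,4,5}; V {2,3,4,5,6,7}->{2,3,4}; U {3,6,7}->{6,7} => REVISION
Constraint 3 (U < V) on D(U)={6,7} D(V)={2,3,4}: U {6,7}->{}; V {2,3,4}->{} => REVISION
Constraint 4 (V != U) on D(V)={} D(U)={}: no change => not a revision
Total revisions = 3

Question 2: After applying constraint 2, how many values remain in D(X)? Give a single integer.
Constraint 1 (X < U) on D(X)={2,3,4,5,6,7} D(U)={2,3,6,7}: X {2,3,4,5,6,7}->{2,3,4,5,6}; U {2,3,6,7}->{3,6,7}
Constraint 2 (Z + V = U) on D(Z)={3,4,5,6,7} D(V)={2,3,4,5,6,7} D(U)={3,6,7}: Z {3,4,5,6,7}->{3,4,5}; V {2,3,4,5,6,7}->{2,3,4}; U {3,6,7}->{6,7}
So after constraint 2: D(X)={2,3,4,5,6}, size = 5

Answer: 5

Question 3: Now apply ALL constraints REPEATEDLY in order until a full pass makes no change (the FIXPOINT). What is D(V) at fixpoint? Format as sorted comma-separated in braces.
pass 0 (initial): D(V)={2,3,4,5,6,7}
pass 1: U {2,3,6,7}->{}; V {2,3,4,5,6,7}->{}; X {2,3,4,5,6,7}->{2,3,4,5,6}; Z {3,4,5,6,7}->{3,4,5}
pass 2: X {2,3,4,5,6}->{}; Z {3,4,5}->{}
pass 3: no change
Fixpoint after 3 passes: D(V) = {}

Answer: {}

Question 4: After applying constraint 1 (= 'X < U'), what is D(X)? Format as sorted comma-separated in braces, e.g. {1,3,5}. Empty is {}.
Constraint 1 (X < U) on D(X)={2,3,4,5,6,7} D(U)={2,3,6,7}: X {2,3,4,5,6,7}->{2,3,4,5,6}; U {2,3,6,7}->{3,6,7}
So after constraint 1: D(X) = {2,3,4,5,6}

Answer: {2,3,4,5,6}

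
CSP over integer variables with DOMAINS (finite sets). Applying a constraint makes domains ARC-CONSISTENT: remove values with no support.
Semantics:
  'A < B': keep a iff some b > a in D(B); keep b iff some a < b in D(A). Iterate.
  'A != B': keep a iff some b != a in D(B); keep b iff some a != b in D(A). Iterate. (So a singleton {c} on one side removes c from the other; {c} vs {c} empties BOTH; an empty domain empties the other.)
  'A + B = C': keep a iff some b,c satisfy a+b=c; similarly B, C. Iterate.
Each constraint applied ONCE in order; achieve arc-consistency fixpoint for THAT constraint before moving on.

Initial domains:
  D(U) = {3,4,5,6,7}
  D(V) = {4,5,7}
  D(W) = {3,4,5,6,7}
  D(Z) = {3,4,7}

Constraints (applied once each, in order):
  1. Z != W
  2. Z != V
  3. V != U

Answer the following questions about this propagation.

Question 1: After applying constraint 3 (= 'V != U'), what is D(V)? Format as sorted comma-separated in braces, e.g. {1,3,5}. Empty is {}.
Constraint 1 (Z != W) on D(Z)={3,4,7} D(W)={3,4,5,6,7}: no change
Constraint 2 (Z != V) on D(Z)={3,4,7} D(V)={4,5,7}: no change
Constraint 3 (V != U) on D(V)={4,5,7} D(U)={3,4,5,6,7}: no change
So after constraint 3: D(V) = {4,5,7}

Answer: {4,5,7}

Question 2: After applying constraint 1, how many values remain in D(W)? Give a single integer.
Answer: 5

Derivation:
Constraint 1 (Z != W) on D(Z)={3,4,7} D(W)={3,4,5,6,7}: no change
So after constraint 1: D(W)={3,4,5,6,7}, size = 5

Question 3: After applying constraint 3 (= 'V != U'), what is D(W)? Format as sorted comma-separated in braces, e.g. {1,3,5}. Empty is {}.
Answer: {3,4,5,6,7}

Derivation:
Constraint 1 (Z != W) on D(Z)={3,4,7} D(W)={3,4,5,6,7}: no change
Constraint 2 (Z != V) on D(Z)={3,4,7} D(V)={4,5,7}: no change
Constraint 3 (V != U) on D(V)={4,5,7} D(U)={3,4,5,6,7}: no change
So after constraint 3: D(W) = {3,4,5,6,7}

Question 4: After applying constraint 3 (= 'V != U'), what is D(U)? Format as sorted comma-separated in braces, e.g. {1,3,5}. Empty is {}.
Constraint 1 (Z != W) on D(Z)={3,4,7} D(W)={3,4,5,6,7}: no change
Constraint 2 (Z != V) on D(Z)={3,4,7} D(V)={4,5,7}: no change
Constraint 3 (V != U) on D(V)={4,5,7} D(U)={3,4,5,6,7}: no change
So after constraint 3: D(U) = {3,4,5,6,7}

Answer: {3,4,5,6,7}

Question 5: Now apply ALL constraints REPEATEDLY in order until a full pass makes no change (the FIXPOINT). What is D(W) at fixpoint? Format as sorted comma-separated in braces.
Answer: {3,4,5,6,7}

Derivation:
pass 0 (initial): D(W)={3,4,5,6,7}
pass 1: no change
Fixpoint after 1 passes: D(W) = {3,4,5,6,7}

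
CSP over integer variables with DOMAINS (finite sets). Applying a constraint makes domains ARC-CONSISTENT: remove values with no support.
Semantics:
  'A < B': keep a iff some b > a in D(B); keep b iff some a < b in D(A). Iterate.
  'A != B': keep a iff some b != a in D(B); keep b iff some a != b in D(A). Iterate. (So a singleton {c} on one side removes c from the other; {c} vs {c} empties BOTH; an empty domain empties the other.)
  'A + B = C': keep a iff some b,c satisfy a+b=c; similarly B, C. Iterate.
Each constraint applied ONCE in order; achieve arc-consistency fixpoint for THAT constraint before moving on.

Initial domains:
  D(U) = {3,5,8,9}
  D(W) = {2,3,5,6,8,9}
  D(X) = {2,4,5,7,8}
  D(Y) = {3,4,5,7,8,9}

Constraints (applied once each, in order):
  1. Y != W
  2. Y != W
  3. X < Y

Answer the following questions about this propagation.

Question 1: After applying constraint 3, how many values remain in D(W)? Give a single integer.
Answer: 6

Derivation:
Constraint 1 (Y != W) on D(Y)={3,4,5,7,8,9} D(W)={2,3,5,6,8,9}: no change
Constraint 2 (Y != W) on D(Y)={3,4,5,7,8,9} D(W)={2,3,5,6,8,9}: no change
Constraint 3 (X < Y) on D(X)={2,4,5,7,8} D(Y)={3,4,5,7,8,9}: no change
So after constraint 3: D(W)={2,3,5,6,8,9}, size = 6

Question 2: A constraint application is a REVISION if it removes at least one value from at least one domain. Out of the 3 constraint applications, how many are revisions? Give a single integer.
Answer: 0

Derivation:
Constraint 1 (Y != W) on D(Y)={3,4,5,7,8,9} D(W)={2,3,5,6,8,9}: no change => not a revision
Constraint 2 (Y != W) on D(Y)={3,4,5,7,8,9} D(W)={2,3,5,6,8,9}: no change => not a revision
Constraint 3 (X < Y) on D(X)={2,4,5,7,8} D(Y)={3,4,5,7,8,9}: no change => not a revision
Total revisions = 0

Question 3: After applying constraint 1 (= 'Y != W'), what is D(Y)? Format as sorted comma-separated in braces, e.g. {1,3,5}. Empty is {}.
Constraint 1 (Y != W) on D(Y)={3,4,5,7,8,9} D(W)={2,3,5,6,8,9}: no change
So after constraint 1: D(Y) = {3,4,5,7,8,9}

Answer: {3,4,5,7,8,9}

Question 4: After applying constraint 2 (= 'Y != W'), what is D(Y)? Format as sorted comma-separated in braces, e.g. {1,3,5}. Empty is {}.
Answer: {3,4,5,7,8,9}

Derivation:
Constraint 1 (Y != W) on D(Y)={3,4,5,7,8,9} D(W)={2,3,5,6,8,9}: no change
Constraint 2 (Y != W) on D(Y)={3,4,5,7,8,9} D(W)={2,3,5,6,8,9}: no change
So after constraint 2: D(Y) = {3,4,5,7,8,9}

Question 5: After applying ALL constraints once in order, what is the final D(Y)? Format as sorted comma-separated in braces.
Constraint 1 (Y != W) on D(Y)={3,4,5,7,8,9} D(W)={2,3,5,6,8,9}: no change
Constraint 2 (Y != W) on D(Y)={3,4,5,7,8,9} D(W)={2,3,5,6,8,9}: no change
Constraint 3 (X < Y) on D(X)={2,4,5,7,8} D(Y)={3,4,5,7,8,9}: no change
So after all 3 constraints: D(Y) = {3,4,5,7,8,9}

Answer: {3,4,5,7,8,9}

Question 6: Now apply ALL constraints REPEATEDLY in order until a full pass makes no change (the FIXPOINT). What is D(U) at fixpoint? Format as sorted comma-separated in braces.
Answer: {3,5,8,9}

Derivation:
pass 0 (initial): D(U)={3,5,8,9}
pass 1: no change
Fixpoint after 1 passes: D(U) = {3,5,8,9}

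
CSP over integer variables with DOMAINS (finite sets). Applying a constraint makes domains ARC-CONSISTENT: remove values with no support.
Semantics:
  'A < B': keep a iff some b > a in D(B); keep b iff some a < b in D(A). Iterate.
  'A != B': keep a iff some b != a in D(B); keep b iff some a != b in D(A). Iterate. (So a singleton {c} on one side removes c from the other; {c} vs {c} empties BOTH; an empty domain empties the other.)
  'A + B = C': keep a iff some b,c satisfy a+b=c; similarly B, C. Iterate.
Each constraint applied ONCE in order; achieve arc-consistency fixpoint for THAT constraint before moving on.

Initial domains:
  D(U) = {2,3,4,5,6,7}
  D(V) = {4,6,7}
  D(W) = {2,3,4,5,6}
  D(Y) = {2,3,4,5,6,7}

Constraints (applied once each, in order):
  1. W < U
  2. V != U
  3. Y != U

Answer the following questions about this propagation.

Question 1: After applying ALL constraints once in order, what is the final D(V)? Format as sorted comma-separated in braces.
Constraint 1 (W < U) on D(W)={2,3,4,5,6} D(U)={2,3,4,5,6,7}: U {2,3,4,5,6,7}->{3,4,5,6,7}
Constraint 2 (V != U) on D(V)={4,6,7} D(U)={3,4,5,6,7}: no change
Constraint 3 (Y != U) on D(Y)={2,3,4,5,6,7} D(U)={3,4,5,6,7}: no change
So after all 3 constraints: D(V) = {4,6,7}

Answer: {4,6,7}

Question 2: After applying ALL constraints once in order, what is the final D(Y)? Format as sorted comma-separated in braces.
Constraint 1 (W < U) on D(W)={2,3,4,5,6} D(U)={2,3,4,5,6,7}: U {2,3,4,5,6,7}->{3,4,5,6,7}
Constraint 2 (V != U) on D(V)={4,6,7} D(U)={3,4,5,6,7}: no change
Constraint 3 (Y != U) on D(Y)={2,3,4,5,6,7} D(U)={3,4,5,6,7}: no change
So after all 3 constraints: D(Y) = {2,3,4,5,6,7}

Answer: {2,3,4,5,6,7}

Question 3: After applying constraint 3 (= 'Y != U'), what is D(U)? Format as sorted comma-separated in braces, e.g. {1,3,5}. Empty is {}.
Constraint 1 (W < U) on D(W)={2,3,4,5,6} D(U)={2,3,4,5,6,7}: U {2,3,4,5,6,7}->{3,4,5,6,7}
Constraint 2 (V != U) on D(V)={4,6,7} D(U)={3,4,5,6,7}: no change
Constraint 3 (Y != U) on D(Y)={2,3,4,5,6,7} D(U)={3,4,5,6,7}: no change
So after constraint 3: D(U) = {3,4,5,6,7}

Answer: {3,4,5,6,7}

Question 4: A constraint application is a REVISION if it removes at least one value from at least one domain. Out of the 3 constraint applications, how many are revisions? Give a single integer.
Constraint 1 (W < U) on D(W)={2,3,4,5,6} D(U)={2,3,4,5,6,7}: U {2,3,4,5,6,7}->{3,4,5,6,7} => REVISION
Constraint 2 (V != U) on D(V)={4,6,7} D(U)={3,4,5,6,7}: no change => not a revision
Constraint 3 (Y != U) on D(Y)={2,3,4,5,6,7} D(U)={3,4,5,6,7}: no change => not a revision
Total revisions = 1

Answer: 1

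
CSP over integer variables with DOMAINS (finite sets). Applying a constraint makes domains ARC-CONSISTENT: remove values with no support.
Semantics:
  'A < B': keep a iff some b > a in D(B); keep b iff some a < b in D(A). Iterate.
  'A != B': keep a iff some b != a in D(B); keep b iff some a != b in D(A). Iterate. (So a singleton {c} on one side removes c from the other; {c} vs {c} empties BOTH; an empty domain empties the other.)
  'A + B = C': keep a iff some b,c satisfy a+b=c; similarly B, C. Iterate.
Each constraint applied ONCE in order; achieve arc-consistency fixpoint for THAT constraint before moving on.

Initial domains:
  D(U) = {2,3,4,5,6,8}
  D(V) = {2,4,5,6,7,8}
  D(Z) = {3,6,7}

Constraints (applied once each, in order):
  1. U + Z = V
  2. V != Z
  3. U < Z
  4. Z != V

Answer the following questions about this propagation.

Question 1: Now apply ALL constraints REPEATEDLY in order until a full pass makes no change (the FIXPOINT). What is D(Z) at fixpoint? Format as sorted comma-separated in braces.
pass 0 (initial): D(Z)={3,6,7}
pass 1: U {2,3,4,5,6,8}->{2,3,4,5}; V {2,4,5,6,7,8}->{5,6,7,8}; Z {3,6,7}->{3,6}
pass 2: no change
Fixpoint after 2 passes: D(Z) = {3,6}

Answer: {3,6}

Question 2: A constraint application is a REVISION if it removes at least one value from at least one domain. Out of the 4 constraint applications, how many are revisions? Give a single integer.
Answer: 1

Derivation:
Constraint 1 (U + Z = V) on D(U)={2,3,4,5,6,8} D(Z)={3,6,7} D(V)={2,4,5,6,7,8}: U {2,3,4,5,6,8}->{2,3,4,5}; Z {3,6,7}->{3,6}; V {2,4,5,6,7,8}->{5,6,7,8} => REVISION
Constraint 2 (V != Z) on D(V)={5,6,7,8} D(Z)={3,6}: no change => not a revision
Constraint 3 (U < Z) on D(U)={2,3,4,5} D(Z)={3,6}: no change => not a revision
Constraint 4 (Z != V) on D(Z)={3,6} D(V)={5,6,7,8}: no change => not a revision
Total revisions = 1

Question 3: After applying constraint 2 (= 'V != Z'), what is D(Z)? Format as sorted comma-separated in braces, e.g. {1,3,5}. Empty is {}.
Constraint 1 (U + Z = V) on D(U)={2,3,4,5,6,8} D(Z)={3,6,7} D(V)={2,4,5,6,7,8}: U {2,3,4,5,6,8}->{2,3,4,5}; Z {3,6,7}->{3,6}; V {2,4,5,6,7,8}->{5,6,7,8}
Constraint 2 (V != Z) on D(V)={5,6,7,8} D(Z)={3,6}: no change
So after constraint 2: D(Z) = {3,6}

Answer: {3,6}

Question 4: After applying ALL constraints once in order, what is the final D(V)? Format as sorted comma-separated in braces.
Constraint 1 (U + Z = V) on D(U)={2,3,4,5,6,8} D(Z)={3,6,7} D(V)={2,4,5,6,7,8}: U {2,3,4,5,6,8}->{2,3,4,5}; Z {3,6,7}->{3,6}; V {2,4,5,6,7,8}->{5,6,7,8}
Constraint 2 (V != Z) on D(V)={5,6,7,8} D(Z)={3,6}: no change
Constraint 3 (U < Z) on D(U)={2,3,4,5} D(Z)={3,6}: no change
Constraint 4 (Z != V) on D(Z)={3,6} D(V)={5,6,7,8}: no change
So after all 4 constraints: D(V) = {5,6,7,8}

Answer: {5,6,7,8}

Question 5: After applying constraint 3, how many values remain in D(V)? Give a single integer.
Constraint 1 (U + Z = V) on D(U)={2,3,4,5,6,8} D(Z)={3,6,7} D(V)={2,4,5,6,7,8}: U {2,3,4,5,6,8}->{2,3,4,5}; Z {3,6,7}->{3,6}; V {2,4,5,6,7,8}->{5,6,7,8}
Constraint 2 (V != Z) on D(V)={5,6,7,8} D(Z)={3,6}: no change
Constraint 3 (U < Z) on D(U)={2,3,4,5} D(Z)={3,6}: no change
So after constraint 3: D(V)={5,6,7,8}, size = 4

Answer: 4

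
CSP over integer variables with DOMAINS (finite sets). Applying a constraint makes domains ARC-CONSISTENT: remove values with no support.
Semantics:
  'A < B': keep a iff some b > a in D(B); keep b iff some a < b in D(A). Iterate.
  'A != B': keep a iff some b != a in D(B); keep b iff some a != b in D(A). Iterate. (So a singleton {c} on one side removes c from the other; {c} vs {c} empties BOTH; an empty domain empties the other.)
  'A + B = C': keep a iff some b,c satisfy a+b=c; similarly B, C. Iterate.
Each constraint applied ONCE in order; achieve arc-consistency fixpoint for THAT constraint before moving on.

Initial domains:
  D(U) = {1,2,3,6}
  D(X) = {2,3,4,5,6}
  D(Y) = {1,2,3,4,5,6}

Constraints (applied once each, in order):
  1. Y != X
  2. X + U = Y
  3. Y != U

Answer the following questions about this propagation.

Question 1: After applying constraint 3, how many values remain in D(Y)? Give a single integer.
Answer: 4

Derivation:
Constraint 1 (Y != X) on D(Y)={1,2,3,4,5,6} D(X)={2,3,4,5,6}: no change
Constraint 2 (X + U = Y) on D(X)={2,3,4,5,6} D(U)={1,2,3,6} D(Y)={1,2,3,4,5,6}: X {2,3,4,5,6}->{2,3,4,5}; U {1,2,3,6}->{1,2,3}; Y {1,2,3,4,5,6}->{3,4,5,6}
Constraint 3 (Y != U) on D(Y)={3,4,5,6} D(U)={1,2,3}: no change
So after constraint 3: D(Y)={3,4,5,6}, size = 4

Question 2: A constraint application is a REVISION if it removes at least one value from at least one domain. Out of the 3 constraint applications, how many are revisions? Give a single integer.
Answer: 1

Derivation:
Constraint 1 (Y != X) on D(Y)={1,2,3,4,5,6} D(X)={2,3,4,5,6}: no change => not a revision
Constraint 2 (X + U = Y) on D(X)={2,3,4,5,6} D(U)={1,2,3,6} D(Y)={1,2,3,4,5,6}: X {2,3,4,5,6}->{2,3,4,5}; U {1,2,3,6}->{1,2,3}; Y {1,2,3,4,5,6}->{3,4,5,6} => REVISION
Constraint 3 (Y != U) on D(Y)={3,4,5,6} D(U)={1,2,3}: no change => not a revision
Total revisions = 1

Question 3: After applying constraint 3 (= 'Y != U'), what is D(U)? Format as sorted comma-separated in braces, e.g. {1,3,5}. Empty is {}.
Answer: {1,2,3}

Derivation:
Constraint 1 (Y != X) on D(Y)={1,2,3,4,5,6} D(X)={2,3,4,5,6}: no change
Constraint 2 (X + U = Y) on D(X)={2,3,4,5,6} D(U)={1,2,3,6} D(Y)={1,2,3,4,5,6}: X {2,3,4,5,6}->{2,3,4,5}; U {1,2,3,6}->{1,2,3}; Y {1,2,3,4,5,6}->{3,4,5,6}
Constraint 3 (Y != U) on D(Y)={3,4,5,6} D(U)={1,2,3}: no change
So after constraint 3: D(U) = {1,2,3}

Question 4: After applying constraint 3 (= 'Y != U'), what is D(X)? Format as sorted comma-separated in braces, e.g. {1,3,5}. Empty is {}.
Answer: {2,3,4,5}

Derivation:
Constraint 1 (Y != X) on D(Y)={1,2,3,4,5,6} D(X)={2,3,4,5,6}: no change
Constraint 2 (X + U = Y) on D(X)={2,3,4,5,6} D(U)={1,2,3,6} D(Y)={1,2,3,4,5,6}: X {2,3,4,5,6}->{2,3,4,5}; U {1,2,3,6}->{1,2,3}; Y {1,2,3,4,5,6}->{3,4,5,6}
Constraint 3 (Y != U) on D(Y)={3,4,5,6} D(U)={1,2,3}: no change
So after constraint 3: D(X) = {2,3,4,5}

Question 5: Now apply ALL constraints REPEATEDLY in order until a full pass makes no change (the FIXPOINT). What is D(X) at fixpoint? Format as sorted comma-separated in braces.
pass 0 (initial): D(X)={2,3,4,5,6}
pass 1: U {1,2,3,6}->{1,2,3}; X {2,3,4,5,6}->{2,3,4,5}; Y {1,2,3,4,5,6}->{3,4,5,6}
pass 2: no change
Fixpoint after 2 passes: D(X) = {2,3,4,5}

Answer: {2,3,4,5}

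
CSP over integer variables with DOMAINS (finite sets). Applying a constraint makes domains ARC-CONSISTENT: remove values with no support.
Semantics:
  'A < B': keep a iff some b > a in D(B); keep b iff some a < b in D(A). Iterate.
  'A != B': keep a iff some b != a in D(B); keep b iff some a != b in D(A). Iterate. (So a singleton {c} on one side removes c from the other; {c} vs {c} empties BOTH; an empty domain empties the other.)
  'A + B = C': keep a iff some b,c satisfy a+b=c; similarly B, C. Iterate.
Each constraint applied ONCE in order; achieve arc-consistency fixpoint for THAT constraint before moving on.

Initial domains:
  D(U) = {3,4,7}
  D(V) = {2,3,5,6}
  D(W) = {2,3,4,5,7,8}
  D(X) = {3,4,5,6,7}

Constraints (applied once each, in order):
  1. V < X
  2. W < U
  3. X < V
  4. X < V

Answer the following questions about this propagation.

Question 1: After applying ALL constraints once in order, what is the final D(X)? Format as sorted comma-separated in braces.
Answer: {3,4,5}

Derivation:
Constraint 1 (V < X) on D(V)={2,3,5,6} D(X)={3,4,5,6,7}: no change
Constraint 2 (W < U) on D(W)={2,3,4,5,7,8} D(U)={3,4,7}: W {2,3,4,5,7,8}->{2,3,4,5}
Constraint 3 (X < V) on D(X)={3,4,5,6,7} D(V)={2,3,5,6}: X {3,4,5,6,7}->{3,4,5}; V {2,3,5,6}->{5,6}
Constraint 4 (X < V) on D(X)={3,4,5} D(V)={5,6}: no change
So after all 4 constraints: D(X) = {3,4,5}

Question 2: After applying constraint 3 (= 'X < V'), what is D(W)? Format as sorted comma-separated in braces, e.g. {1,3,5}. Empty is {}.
Answer: {2,3,4,5}

Derivation:
Constraint 1 (V < X) on D(V)={2,3,5,6} D(X)={3,4,5,6,7}: no change
Constraint 2 (W < U) on D(W)={2,3,4,5,7,8} D(U)={3,4,7}: W {2,3,4,5,7,8}->{2,3,4,5}
Constraint 3 (X < V) on D(X)={3,4,5,6,7} D(V)={2,3,5,6}: X {3,4,5,6,7}->{3,4,5}; V {2,3,5,6}->{5,6}
So after constraint 3: D(W) = {2,3,4,5}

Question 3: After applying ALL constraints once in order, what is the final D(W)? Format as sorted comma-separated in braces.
Constraint 1 (V < X) on D(V)={2,3,5,6} D(X)={3,4,5,6,7}: no change
Constraint 2 (W < U) on D(W)={2,3,4,5,7,8} D(U)={3,4,7}: W {2,3,4,5,7,8}->{2,3,4,5}
Constraint 3 (X < V) on D(X)={3,4,5,6,7} D(V)={2,3,5,6}: X {3,4,5,6,7}->{3,4,5}; V {2,3,5,6}->{5,6}
Constraint 4 (X < V) on D(X)={3,4,5} D(V)={5,6}: no change
So after all 4 constraints: D(W) = {2,3,4,5}

Answer: {2,3,4,5}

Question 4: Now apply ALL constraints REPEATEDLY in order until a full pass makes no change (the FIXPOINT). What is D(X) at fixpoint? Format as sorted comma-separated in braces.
pass 0 (initial): D(X)={3,4,5,6,7}
pass 1: V {2,3,5,6}->{5,6}; W {2,3,4,5,7,8}->{2,3,4,5}; X {3,4,5,6,7}->{3,4,5}
pass 2: V {5,6}->{}; X {3,4,5}->{}
pass 3: no change
Fixpoint after 3 passes: D(X) = {}

Answer: {}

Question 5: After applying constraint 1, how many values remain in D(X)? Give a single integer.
Constraint 1 (V < X) on D(V)={2,3,5,6} D(X)={3,4,5,6,7}: no change
So after constraint 1: D(X)={3,4,5,6,7}, size = 5

Answer: 5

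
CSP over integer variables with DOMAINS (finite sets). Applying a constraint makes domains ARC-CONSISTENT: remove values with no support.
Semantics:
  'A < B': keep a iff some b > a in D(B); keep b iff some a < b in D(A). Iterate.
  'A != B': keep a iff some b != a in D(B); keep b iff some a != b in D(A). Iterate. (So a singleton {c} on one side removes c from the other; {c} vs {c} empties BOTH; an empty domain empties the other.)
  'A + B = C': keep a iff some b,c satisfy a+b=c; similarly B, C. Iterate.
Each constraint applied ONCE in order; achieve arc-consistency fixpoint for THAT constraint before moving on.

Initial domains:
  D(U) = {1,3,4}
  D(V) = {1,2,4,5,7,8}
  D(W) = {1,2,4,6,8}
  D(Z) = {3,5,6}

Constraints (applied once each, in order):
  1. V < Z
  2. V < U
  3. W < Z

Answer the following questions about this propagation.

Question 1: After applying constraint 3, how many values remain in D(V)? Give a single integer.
Constraint 1 (V < Z) on D(V)={1,2,4,5,7,8} D(Z)={3,5,6}: V {1,2,4,5,7,8}->{1,2,4,5}
Constraint 2 (V < U) on D(V)={1,2,4,5} D(U)={1,3,4}: V {1,2,4,5}->{1,2}; U {1,3,4}->{3,4}
Constraint 3 (W < Z) on D(W)={1,2,4,6,8} D(Z)={3,5,6}: W {1,2,4,6,8}->{1,2,4}
So after constraint 3: D(V)={1,2}, size = 2

Answer: 2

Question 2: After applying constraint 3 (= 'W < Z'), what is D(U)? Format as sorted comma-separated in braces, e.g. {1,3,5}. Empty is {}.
Answer: {3,4}

Derivation:
Constraint 1 (V < Z) on D(V)={1,2,4,5,7,8} D(Z)={3,5,6}: V {1,2,4,5,7,8}->{1,2,4,5}
Constraint 2 (V < U) on D(V)={1,2,4,5} D(U)={1,3,4}: V {1,2,4,5}->{1,2}; U {1,3,4}->{3,4}
Constraint 3 (W < Z) on D(W)={1,2,4,6,8} D(Z)={3,5,6}: W {1,2,4,6,8}->{1,2,4}
So after constraint 3: D(U) = {3,4}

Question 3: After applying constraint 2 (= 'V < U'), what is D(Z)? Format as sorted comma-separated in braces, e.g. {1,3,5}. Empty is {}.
Constraint 1 (V < Z) on D(V)={1,2,4,5,7,8} D(Z)={3,5,6}: V {1,2,4,5,7,8}->{1,2,4,5}
Constraint 2 (V < U) on D(V)={1,2,4,5} D(U)={1,3,4}: V {1,2,4,5}->{1,2}; U {1,3,4}->{3,4}
So after constraint 2: D(Z) = {3,5,6}

Answer: {3,5,6}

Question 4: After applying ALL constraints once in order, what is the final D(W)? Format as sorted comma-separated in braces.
Answer: {1,2,4}

Derivation:
Constraint 1 (V < Z) on D(V)={1,2,4,5,7,8} D(Z)={3,5,6}: V {1,2,4,5,7,8}->{1,2,4,5}
Constraint 2 (V < U) on D(V)={1,2,4,5} D(U)={1,3,4}: V {1,2,4,5}->{1,2}; U {1,3,4}->{3,4}
Constraint 3 (W < Z) on D(W)={1,2,4,6,8} D(Z)={3,5,6}: W {1,2,4,6,8}->{1,2,4}
So after all 3 constraints: D(W) = {1,2,4}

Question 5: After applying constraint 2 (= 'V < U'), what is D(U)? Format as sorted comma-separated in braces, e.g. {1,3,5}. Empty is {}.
Constraint 1 (V < Z) on D(V)={1,2,4,5,7,8} D(Z)={3,5,6}: V {1,2,4,5,7,8}->{1,2,4,5}
Constraint 2 (V < U) on D(V)={1,2,4,5} D(U)={1,3,4}: V {1,2,4,5}->{1,2}; U {1,3,4}->{3,4}
So after constraint 2: D(U) = {3,4}

Answer: {3,4}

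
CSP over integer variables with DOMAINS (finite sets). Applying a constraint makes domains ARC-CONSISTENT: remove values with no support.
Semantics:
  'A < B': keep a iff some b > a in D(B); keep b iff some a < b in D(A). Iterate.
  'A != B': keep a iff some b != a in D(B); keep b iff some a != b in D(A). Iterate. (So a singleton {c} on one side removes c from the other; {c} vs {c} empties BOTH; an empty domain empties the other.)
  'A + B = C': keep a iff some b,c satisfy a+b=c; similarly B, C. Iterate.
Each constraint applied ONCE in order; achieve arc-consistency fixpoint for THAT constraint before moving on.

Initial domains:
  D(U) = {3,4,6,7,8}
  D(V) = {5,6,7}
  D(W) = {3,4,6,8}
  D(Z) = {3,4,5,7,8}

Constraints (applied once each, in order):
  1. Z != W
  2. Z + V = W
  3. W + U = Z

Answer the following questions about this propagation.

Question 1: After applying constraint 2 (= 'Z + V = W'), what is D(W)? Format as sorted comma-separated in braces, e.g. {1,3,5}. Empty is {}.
Answer: {8}

Derivation:
Constraint 1 (Z != W) on D(Z)={3,4,5,7,8} D(W)={3,4,6,8}: no change
Constraint 2 (Z + V = W) on D(Z)={3,4,5,7,8} D(V)={5,6,7} D(W)={3,4,6,8}: Z {3,4,5,7,8}->{3}; V {5,6,7}->{5}; W {3,4,6,8}->{8}
So after constraint 2: D(W) = {8}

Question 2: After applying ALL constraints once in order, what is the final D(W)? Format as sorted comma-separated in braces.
Constraint 1 (Z != W) on D(Z)={3,4,5,7,8} D(W)={3,4,6,8}: no change
Constraint 2 (Z + V = W) on D(Z)={3,4,5,7,8} D(V)={5,6,7} D(W)={3,4,6,8}: Z {3,4,5,7,8}->{3}; V {5,6,7}->{5}; W {3,4,6,8}->{8}
Constraint 3 (W + U = Z) on D(W)={8} D(U)={3,4,6,7,8} D(Z)={3}: W {8}->{}; U {3,4,6,7,8}->{}; Z {3}->{}
So after all 3 constraints: D(W) = {}

Answer: {}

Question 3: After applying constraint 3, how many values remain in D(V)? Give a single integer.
Constraint 1 (Z != W) on D(Z)={3,4,5,7,8} D(W)={3,4,6,8}: no change
Constraint 2 (Z + V = W) on D(Z)={3,4,5,7,8} D(V)={5,6,7} D(W)={3,4,6,8}: Z {3,4,5,7,8}->{3}; V {5,6,7}->{5}; W {3,4,6,8}->{8}
Constraint 3 (W + U = Z) on D(W)={8} D(U)={3,4,6,7,8} D(Z)={3}: W {8}->{}; U {3,4,6,7,8}->{}; Z {3}->{}
So after constraint 3: D(V)={5}, size = 1

Answer: 1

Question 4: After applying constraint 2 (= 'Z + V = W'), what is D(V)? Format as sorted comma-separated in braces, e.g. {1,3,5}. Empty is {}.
Constraint 1 (Z != W) on D(Z)={3,4,5,7,8} D(W)={3,4,6,8}: no change
Constraint 2 (Z + V = W) on D(Z)={3,4,5,7,8} D(V)={5,6,7} D(W)={3,4,6,8}: Z {3,4,5,7,8}->{3}; V {5,6,7}->{5}; W {3,4,6,8}->{8}
So after constraint 2: D(V) = {5}

Answer: {5}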